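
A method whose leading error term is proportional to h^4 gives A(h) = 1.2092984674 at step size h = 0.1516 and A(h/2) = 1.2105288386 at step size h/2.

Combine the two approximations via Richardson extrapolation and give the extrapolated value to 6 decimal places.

1.210611

r = 4, so 2^r = 16.
Difference of the inputs: 1.2105288386 − 1.2092984674 = 0.0012303712
Divide by 2^4 − 1 = 15: 0.0012303712/15 = 0.0000820247
R = A(h/2) + (A(h/2) − A(h))/15 = 1.2105288386 + 0.0000820247 = 1.2106108633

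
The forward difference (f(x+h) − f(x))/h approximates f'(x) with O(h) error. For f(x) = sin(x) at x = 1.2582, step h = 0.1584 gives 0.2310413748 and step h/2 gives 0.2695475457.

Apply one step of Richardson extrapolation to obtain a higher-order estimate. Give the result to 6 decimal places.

0.308054

With r = 1 the leading error scales as h^1, so the weight is 2^1 = 2.
2*0.2695475457 = 0.5390950914; 0.5390950914 − 0.2310413748 = 0.3080537166
(2*0.2695475457 − 0.2310413748)/(2 − 1) = 0.3080537166
Gap between inputs: 3.851e-02; correction applied: +0.0385061709.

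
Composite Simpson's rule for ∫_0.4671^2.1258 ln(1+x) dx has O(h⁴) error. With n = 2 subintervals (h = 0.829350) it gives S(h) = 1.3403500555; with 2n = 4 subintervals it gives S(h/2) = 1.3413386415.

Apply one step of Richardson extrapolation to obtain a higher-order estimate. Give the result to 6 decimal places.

1.341405

r = 4, so 2^r = 16.
Top: 16(1.3413386415) − (1.3403500555) = 20.1210682085
Denominator 16 − 1 = 15.
(16×1.3413386415 − 1.3403500555)/(16 − 1) = 1.3414045472
Shift from A(h/2): +0.0000659057.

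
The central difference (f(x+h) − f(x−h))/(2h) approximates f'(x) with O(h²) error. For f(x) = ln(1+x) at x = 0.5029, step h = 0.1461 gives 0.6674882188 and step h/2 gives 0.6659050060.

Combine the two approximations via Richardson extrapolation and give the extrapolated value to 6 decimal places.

0.665377

r = 2, so 2^r = 4.
Top: 4(0.6659050060) − (0.6674882188) = 1.9961318052
Extrapolated: 1.9961318052 / 3 = 0.6653772684
Shift from A(h/2): −0.0005277376.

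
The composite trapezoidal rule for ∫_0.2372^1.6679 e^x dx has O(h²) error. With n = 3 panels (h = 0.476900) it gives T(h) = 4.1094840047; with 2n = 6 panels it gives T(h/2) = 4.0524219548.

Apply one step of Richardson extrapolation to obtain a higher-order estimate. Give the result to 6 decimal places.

4.033401

Leading term ∝ h^2; use weight 4 = 2^2.
Difference of the inputs: 4.0524219548 − 4.1094840047 = -0.0570620499
Correction (A(h/2) − A(h))/(4 − 1) = (-0.0570620499)/3 = -0.0190206833
R = 4.0524219548 − 0.0190206833 = 4.0334012715
Shift from A(h/2): −0.0190206833.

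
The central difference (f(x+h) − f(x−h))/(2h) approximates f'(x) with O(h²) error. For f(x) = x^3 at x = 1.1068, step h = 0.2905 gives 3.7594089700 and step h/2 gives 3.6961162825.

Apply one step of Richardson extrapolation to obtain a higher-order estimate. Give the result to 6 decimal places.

3.675019

r = 2: numerator weight 4, denominator 3.
Top: 4(3.6961162825) − (3.7594089700) = 11.0250561600
Denominator 4 − 1 = 3.
11.0250561600 ÷ 3 = 3.6750187200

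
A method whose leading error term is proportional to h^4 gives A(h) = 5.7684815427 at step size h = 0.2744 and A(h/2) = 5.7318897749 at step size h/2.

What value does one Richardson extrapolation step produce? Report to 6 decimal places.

5.729450

Leading term ∝ h^4; use weight 16 = 2^4.
Numerator 16·A(h/2) − A(h) = 16·5.7318897749 − 5.7684815427 = 85.9417548557
Extrapolated: 85.9417548557 / 15 = 5.7294503237
Shift from A(h/2): −0.0024394512.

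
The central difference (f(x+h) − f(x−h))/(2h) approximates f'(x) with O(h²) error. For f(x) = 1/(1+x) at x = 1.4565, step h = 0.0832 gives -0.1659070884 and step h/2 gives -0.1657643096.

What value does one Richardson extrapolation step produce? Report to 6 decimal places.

With r = 2 the leading error scales as h^2, so the weight is 2^2 = 4.
4 × (-0.1657643096) = -0.6630572384; (-0.6630572384) − (-0.1659070884) = -0.4971501500
Extrapolated: (-0.4971501500) / 3 = -0.1657167167
Shift from A(h/2): +0.0000475929.

-0.165717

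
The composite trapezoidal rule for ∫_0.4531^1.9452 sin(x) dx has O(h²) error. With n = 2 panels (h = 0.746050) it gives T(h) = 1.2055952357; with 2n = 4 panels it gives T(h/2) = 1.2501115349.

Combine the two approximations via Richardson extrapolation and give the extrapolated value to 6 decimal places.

Order 2 gives 2^r = 4 and 2^r − 1 = 3.
Top: 4(1.2501115349) − (1.2055952357) = 3.7948509039
Denominator 4 − 1 = 3.
Result: 1.2649503013
Correction |R − A(h/2)| = 1.484e-02; gap |A(h/2) − A(h)| = 4.452e-02.

1.264950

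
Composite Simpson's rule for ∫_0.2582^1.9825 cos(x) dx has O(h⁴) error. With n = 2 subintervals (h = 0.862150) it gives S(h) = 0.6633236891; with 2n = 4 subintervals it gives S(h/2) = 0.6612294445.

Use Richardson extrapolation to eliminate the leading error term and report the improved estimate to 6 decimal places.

r = 4, so 2^r = 16.
16·0.6612294445 = 10.5796711120; subtract 0.6633236891 → 9.9163474229
9.9163474229 ÷ 15 = 0.6610898282
Shift from A(h/2): −0.0001396163.

0.661090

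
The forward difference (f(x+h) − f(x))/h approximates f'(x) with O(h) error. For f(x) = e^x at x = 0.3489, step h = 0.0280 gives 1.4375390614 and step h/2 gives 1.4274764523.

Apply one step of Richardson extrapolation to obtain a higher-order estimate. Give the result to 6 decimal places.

Leading term ∝ h^1; use weight 2 = 2^1.
Weighted: 2.8549529046 − 1.4375390614 = 1.4174138432
(2 × 1.4274764523 − 1.4375390614)/(2 − 1) = 1.4174138432
Gap between inputs: 1.006e-02; correction applied: −0.0100626091.

1.417414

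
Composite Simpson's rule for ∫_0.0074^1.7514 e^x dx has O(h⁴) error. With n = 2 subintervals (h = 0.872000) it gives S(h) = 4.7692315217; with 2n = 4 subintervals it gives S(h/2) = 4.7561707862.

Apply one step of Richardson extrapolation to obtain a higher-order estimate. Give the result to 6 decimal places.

4.755300

The method has order 4: 2^4 = 16.
2^4×A(h/2) = 76.0987325792; minus A(h) gives 71.3295010575.
71.3295010575 ÷ 15 = 4.7553000705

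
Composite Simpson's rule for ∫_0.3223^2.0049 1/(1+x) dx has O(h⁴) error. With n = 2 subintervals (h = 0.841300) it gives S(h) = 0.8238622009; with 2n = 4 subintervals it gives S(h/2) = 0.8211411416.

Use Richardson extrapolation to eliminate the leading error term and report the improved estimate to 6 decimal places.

With r = 4 the leading error scales as h^4, so the weight is 2^4 = 16.
16*0.8211411416 − 0.8238622009 = 12.3143960647
Divide by 2^4 − 1 = 15.
Extrapolated: 12.3143960647 / 15 = 0.8209597376

0.820960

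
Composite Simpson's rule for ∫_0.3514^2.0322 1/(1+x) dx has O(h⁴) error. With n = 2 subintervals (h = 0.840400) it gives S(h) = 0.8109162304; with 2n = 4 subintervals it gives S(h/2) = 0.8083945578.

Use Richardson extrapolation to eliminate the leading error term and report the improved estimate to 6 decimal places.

0.808226

Order 4 gives 2^r = 16 and 2^r − 1 = 15.
16·0.8083945578 = 12.9343129248; subtract 0.8109162304 → 12.1233966944
Divide by 2^4 − 1 = 15.
Result: 0.8082264463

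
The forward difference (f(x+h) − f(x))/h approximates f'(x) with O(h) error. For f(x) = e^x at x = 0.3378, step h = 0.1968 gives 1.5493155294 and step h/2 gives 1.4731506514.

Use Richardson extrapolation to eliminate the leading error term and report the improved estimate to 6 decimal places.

1.396986

With r = 1 the leading error scales as h^1, so the weight is 2^1 = 2.
Top: 2(1.4731506514) − (1.5493155294) = 1.3969857734
Denominator 2 − 1 = 1.
1.3969857734 ÷ 1 = 1.3969857734
Gap between inputs: 7.616e-02; correction applied: −0.0761648780.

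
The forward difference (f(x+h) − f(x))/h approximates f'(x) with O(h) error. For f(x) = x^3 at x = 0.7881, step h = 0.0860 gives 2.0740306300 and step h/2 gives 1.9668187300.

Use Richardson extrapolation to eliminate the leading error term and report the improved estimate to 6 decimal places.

1.859607

r = 1, so 2^r = 2.
Numerator 2×A(h/2) − A(h) = 2×1.9668187300 − 2.0740306300 = 1.8596068300
1.8596068300 ÷ 1 = 1.8596068300
Correction |R − A(h/2)| = 1.072e-01; gap |A(h/2) − A(h)| = 1.072e-01.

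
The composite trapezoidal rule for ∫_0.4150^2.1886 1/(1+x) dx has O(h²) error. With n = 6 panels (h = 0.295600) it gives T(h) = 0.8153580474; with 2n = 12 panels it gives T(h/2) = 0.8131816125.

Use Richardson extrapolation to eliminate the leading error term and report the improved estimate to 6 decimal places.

0.812456

Method order is 2; weight 2^2 = 4.
2^2·A(h/2) = 3.2527264500; minus A(h) gives 2.4373684026.
Divide by 2^2 − 1 = 3.
2.4373684026 ÷ 3 = 0.8124561342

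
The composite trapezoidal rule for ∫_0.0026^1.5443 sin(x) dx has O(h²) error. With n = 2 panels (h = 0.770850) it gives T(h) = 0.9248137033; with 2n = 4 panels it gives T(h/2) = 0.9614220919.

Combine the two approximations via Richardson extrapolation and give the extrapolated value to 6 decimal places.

0.973625

r = 2: numerator weight 4, denominator 3.
Weighted: 3.8456883676 − 0.9248137033 = 2.9208746643
Denominator 4 − 1 = 3.
(4·0.9614220919 − 0.9248137033)/(4 − 1) = 0.9736248881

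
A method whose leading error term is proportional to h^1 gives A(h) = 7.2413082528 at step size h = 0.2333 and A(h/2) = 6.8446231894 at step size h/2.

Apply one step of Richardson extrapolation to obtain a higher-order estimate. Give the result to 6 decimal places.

The method has order 1: 2^1 = 2.
2×6.8446231894 − 7.2413082528 = 6.4479381260
(2×6.8446231894 − 7.2413082528)/(2 − 1) = 6.4479381260

6.447938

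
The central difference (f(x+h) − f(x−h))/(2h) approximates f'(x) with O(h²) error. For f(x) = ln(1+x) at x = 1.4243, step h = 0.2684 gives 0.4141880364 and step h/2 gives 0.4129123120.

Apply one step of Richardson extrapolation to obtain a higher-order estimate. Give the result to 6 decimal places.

Leading term ∝ h^2; use weight 4 = 2^2.
4×0.4129123120 = 1.6516492480; subtract 0.4141880364 → 1.2374612116
Denominator 4 − 1 = 3.
Extrapolated: 1.2374612116 / 3 = 0.4124870705

0.412487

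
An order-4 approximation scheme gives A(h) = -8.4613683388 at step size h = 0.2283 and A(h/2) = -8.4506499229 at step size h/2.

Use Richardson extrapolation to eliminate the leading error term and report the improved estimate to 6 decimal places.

-8.449935

Leading term ∝ h^4; use weight 16 = 2^4.
A(h/2) − A(h) = -8.4506499229 − (-8.4613683388) = 0.0107184159
Correction (A(h/2) − A(h))/(16 − 1) = 0.0107184159/15 = 0.0007145611
R = A(h/2) + (A(h/2) − A(h))/15 = -8.4506499229 + 0.0007145611 = -8.4499353618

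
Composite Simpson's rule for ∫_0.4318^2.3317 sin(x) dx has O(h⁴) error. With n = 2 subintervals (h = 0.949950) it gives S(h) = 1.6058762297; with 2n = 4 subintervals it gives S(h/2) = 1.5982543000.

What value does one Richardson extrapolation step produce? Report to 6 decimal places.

1.597746

The method has order 4: 2^4 = 16.
16·1.5982543000 − 1.6058762297 = 23.9661925703
Denominator 16 − 1 = 15.
Extrapolated: 23.9661925703 / 15 = 1.5977461714
Correction |R − A(h/2)| = 5.081e-04; gap |A(h/2) − A(h)| = 7.622e-03.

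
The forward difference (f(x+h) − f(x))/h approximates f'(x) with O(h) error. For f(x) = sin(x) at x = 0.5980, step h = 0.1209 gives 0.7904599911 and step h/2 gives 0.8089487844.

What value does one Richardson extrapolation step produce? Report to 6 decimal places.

r = 1: numerator weight 2, denominator 1.
2 × 0.8089487844 − 0.7904599911 = 0.8274375777
Extrapolated: 0.8274375777 / 1 = 0.8274375777
Gap between inputs: 1.849e-02; correction applied: +0.0184887933.

0.827438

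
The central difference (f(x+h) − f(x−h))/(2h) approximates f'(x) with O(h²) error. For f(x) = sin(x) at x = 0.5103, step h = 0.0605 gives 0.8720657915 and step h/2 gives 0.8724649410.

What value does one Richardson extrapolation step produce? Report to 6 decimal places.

0.872598

Method order is 2; weight 2^2 = 4.
Top: 4(0.8724649410) − (0.8720657915) = 2.6177939725
Denominator 4 − 1 = 3.
R = 2.6177939725/3 = 0.8725979908
Correction |R − A(h/2)| = 1.330e-04; gap |A(h/2) − A(h)| = 3.991e-04.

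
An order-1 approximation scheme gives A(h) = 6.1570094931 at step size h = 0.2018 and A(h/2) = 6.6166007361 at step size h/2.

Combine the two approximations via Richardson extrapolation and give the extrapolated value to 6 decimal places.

r = 1, so 2^r = 2.
Numerator 2*A(h/2) − A(h) = 2*6.6166007361 − 6.1570094931 = 7.0761919791
Extrapolated: 7.0761919791 / 1 = 7.0761919791
Shift from A(h/2): +0.4595912430.

7.076192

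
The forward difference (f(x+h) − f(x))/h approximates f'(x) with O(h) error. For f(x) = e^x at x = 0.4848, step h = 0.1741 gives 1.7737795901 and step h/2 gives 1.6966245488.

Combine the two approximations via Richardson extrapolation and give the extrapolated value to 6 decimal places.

Leading term ∝ h^1; use weight 2 = 2^1.
Top: 2(1.6966245488) − (1.7737795901) = 1.6194695075
R = 1.6194695075/1 = 1.6194695075
Gap between inputs: 7.716e-02; correction applied: −0.0771550413.

1.619470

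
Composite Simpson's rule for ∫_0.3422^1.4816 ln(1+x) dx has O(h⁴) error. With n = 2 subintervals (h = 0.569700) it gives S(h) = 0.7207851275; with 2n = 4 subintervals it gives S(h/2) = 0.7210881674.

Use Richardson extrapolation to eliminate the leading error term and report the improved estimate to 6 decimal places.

0.721108

The method has order 4: 2^4 = 16.
16×0.7210881674 = 11.5374106784; 11.5374106784 − 0.7207851275 = 10.8166255509
Divide by 2^4 − 1 = 15.
R = 10.8166255509/15 = 0.7211083701
Shift from A(h/2): +0.0000202027.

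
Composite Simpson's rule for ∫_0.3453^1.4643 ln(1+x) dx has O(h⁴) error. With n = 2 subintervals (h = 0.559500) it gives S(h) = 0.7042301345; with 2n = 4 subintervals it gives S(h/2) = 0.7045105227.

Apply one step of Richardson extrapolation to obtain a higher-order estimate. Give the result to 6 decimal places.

Error is O(h^4); halving h shrinks it by 2^4 = 16.
Difference of the inputs: 0.7045105227 − 0.7042301345 = 0.0002803882
Correction (A(h/2) − A(h))/(16 − 1) = 0.0002803882/15 = 0.0000186925
R = 0.7045105227 + 0.0000186925 = 0.7045292152
Gap between inputs: 2.804e-04; correction applied: +0.0000186925.

0.704529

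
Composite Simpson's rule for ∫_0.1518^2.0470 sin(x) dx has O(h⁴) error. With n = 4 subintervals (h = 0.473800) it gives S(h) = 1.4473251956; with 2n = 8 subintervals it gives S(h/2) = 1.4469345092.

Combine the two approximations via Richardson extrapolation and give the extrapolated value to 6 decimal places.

1.446908

Method order is 4; weight 2^4 = 16.
A(h/2) − A(h) = 1.4469345092 − 1.4473251956 = -0.0003906864
Correction (A(h/2) − A(h))/(16 − 1) = (-0.0003906864)/15 = -0.0000260458
R = 1.4469345092 − 0.0000260458 = 1.4469084634
Gap between inputs: 3.907e-04; correction applied: −0.0000260458.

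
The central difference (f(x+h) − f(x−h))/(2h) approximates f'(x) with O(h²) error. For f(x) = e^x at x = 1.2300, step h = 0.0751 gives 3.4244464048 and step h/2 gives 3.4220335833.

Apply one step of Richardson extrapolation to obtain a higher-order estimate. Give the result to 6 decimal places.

3.421229

Error is O(h^2); halving h shrinks it by 2^2 = 4.
Top: 4(3.4220335833) − (3.4244464048) = 10.2636879284
10.2636879284 ÷ 3 = 3.4212293095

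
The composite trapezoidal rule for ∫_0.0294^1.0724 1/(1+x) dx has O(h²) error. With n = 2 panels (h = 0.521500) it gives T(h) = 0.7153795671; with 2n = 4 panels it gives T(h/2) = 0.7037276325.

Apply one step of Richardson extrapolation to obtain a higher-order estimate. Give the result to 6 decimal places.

0.699844

Order 2 gives 2^r = 4 and 2^r − 1 = 3.
4·0.7037276325 − 0.7153795671 = 2.0995309629
R = 2.0995309629/3 = 0.6998436543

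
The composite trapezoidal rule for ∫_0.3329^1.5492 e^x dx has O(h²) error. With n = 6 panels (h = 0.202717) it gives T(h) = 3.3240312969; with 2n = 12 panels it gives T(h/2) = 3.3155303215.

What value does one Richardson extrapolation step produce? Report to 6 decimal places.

Method order is 2; weight 2^2 = 4.
Top: 4(3.3155303215) − (3.3240312969) = 9.9380899891
Divide by 2^2 − 1 = 3.
Extrapolated: 9.9380899891 / 3 = 3.3126966630

3.312697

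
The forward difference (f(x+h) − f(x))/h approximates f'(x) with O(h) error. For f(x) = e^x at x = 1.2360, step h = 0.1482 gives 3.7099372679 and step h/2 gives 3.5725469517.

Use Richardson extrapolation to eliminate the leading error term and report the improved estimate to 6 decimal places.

r = 1, so 2^r = 2.
Numerator 2·A(h/2) − A(h) = 2·3.5725469517 − 3.7099372679 = 3.4351566355
R = 3.4351566355/1 = 3.4351566355

3.435157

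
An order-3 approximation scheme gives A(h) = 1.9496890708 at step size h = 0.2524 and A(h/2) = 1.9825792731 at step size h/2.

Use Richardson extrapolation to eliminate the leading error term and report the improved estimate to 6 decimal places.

1.987278

Order 3 gives 2^r = 8 and 2^r − 1 = 7.
Difference of the inputs: 1.9825792731 − 1.9496890708 = 0.0328902023
Divide by 2^3 − 1 = 7: 0.0328902023/7 = 0.0046986003
R = A(h/2) + (A(h/2) − A(h))/7 = 1.9825792731 + 0.0046986003 = 1.9872778734
Correction |R − A(h/2)| = 4.699e-03; gap |A(h/2) − A(h)| = 3.289e-02.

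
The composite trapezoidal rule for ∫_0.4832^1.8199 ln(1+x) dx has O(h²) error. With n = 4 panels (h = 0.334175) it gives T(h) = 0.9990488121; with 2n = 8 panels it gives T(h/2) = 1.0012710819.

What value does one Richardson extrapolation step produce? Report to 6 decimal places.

1.002012

Error is O(h^2); halving h shrinks it by 2^2 = 4.
4×1.0012710819 = 4.0050843276; subtract 0.9990488121 → 3.0060355155
(4×1.0012710819 − 0.9990488121)/(4 − 1) = 1.0020118385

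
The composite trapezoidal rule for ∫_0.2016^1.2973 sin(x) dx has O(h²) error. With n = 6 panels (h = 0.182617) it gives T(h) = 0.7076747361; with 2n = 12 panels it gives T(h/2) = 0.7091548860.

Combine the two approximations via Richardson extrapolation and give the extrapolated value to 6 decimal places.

Leading term ∝ h^2; use weight 4 = 2^2.
Top: 4(0.7091548860) − (0.7076747361) = 2.1289448079
Divide by 2^2 − 1 = 3.
Result: 0.7096482693

0.709648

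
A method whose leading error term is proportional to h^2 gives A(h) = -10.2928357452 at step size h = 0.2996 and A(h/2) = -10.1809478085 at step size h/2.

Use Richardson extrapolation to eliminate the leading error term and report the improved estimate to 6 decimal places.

The method has order 2: 2^2 = 4.
4·(-10.1809478085) = -40.7237912340; subtract (-10.2928357452) → -30.4309554888
R = (-30.4309554888)/3 = -10.1436518296

-10.143652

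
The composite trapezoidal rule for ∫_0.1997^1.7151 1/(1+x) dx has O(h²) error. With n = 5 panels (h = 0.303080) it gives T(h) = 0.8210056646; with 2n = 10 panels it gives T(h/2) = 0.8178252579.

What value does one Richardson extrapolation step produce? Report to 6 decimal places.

Error is O(h^2); halving h shrinks it by 2^2 = 4.
2^2 × A(h/2) = 3.2713010316; minus A(h) gives 2.4502953670.
Divide by 2^2 − 1 = 3.
R = 2.4502953670/3 = 0.8167651223

0.816765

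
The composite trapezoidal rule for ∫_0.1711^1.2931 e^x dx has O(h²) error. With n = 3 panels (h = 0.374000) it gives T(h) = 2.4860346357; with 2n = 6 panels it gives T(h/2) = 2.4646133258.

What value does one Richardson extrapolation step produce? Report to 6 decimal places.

2.457473

Error is O(h^2); halving h shrinks it by 2^2 = 4.
Weighted: 9.8584533032 − 2.4860346357 = 7.3724186675
Divide by 2^2 − 1 = 3.
(4·2.4646133258 − 2.4860346357)/(4 − 1) = 2.4574728892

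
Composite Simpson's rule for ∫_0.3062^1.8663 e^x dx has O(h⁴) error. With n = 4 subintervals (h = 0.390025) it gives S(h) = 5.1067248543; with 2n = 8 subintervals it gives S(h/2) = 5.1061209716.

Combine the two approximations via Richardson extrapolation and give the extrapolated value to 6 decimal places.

5.106081

r = 4, so 2^r = 16.
A(h/2) − A(h) = 5.1061209716 − 5.1067248543 = -0.0006038827
Divide by 2^4 − 1 = 15: (-0.0006038827)/15 = -0.0000402588
R = A(h/2) + (A(h/2) − A(h))/15 = 5.1061209716 − 0.0000402588 = 5.1060807128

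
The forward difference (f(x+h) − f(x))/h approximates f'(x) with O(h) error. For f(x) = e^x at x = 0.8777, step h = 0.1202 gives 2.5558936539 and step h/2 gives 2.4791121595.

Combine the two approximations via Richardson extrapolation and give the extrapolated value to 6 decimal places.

2.402331

Method order is 1; weight 2^1 = 2.
Weighted: 4.9582243190 − 2.5558936539 = 2.4023306651
(2·2.4791121595 − 2.5558936539)/(2 − 1) = 2.4023306651
Gap between inputs: 7.678e-02; correction applied: −0.0767814944.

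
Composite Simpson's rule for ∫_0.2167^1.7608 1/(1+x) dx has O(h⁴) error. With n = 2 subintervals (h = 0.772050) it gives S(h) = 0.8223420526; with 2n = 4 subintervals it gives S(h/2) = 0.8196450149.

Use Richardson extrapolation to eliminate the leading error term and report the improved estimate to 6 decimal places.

0.819465

Leading term ∝ h^4; use weight 16 = 2^4.
2^4*A(h/2) = 13.1143202384; minus A(h) gives 12.2919781858.
R = 12.2919781858/15 = 0.8194652124
Gap between inputs: 2.697e-03; correction applied: −0.0001798025.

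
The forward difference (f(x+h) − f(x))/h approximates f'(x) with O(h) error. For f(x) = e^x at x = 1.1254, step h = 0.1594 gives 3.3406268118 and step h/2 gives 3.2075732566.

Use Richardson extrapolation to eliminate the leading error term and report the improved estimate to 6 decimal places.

r = 1: numerator weight 2, denominator 1.
Numerator 2 × A(h/2) − A(h) = 2 × 3.2075732566 − 3.3406268118 = 3.0745197014
(2 × 3.2075732566 − 3.3406268118)/(2 − 1) = 3.0745197014
Shift from A(h/2): −0.1330535552.

3.074520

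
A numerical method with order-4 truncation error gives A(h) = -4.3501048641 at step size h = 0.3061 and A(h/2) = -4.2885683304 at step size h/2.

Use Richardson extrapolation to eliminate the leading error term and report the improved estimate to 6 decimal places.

-4.284466

With r = 4 the leading error scales as h^4, so the weight is 2^4 = 16.
16 × (-4.2885683304) = -68.6170932864; subtract (-4.3501048641) → -64.2669884223
Extrapolated: (-64.2669884223) / 15 = -4.2844658948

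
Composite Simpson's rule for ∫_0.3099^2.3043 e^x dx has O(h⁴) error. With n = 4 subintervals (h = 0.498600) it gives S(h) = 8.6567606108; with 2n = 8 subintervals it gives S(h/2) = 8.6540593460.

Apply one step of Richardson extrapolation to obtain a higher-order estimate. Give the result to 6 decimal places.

8.653879

r = 4: numerator weight 16, denominator 15.
2^4*A(h/2) = 138.4649495360; minus A(h) gives 129.8081889252.
Denominator 16 − 1 = 15.
129.8081889252 ÷ 15 = 8.6538792617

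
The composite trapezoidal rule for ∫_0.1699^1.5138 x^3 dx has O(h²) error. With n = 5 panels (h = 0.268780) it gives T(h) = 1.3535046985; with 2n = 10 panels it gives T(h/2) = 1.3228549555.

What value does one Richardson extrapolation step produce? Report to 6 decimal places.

1.312638

Leading term ∝ h^2; use weight 4 = 2^2.
4*1.3228549555 − 1.3535046985 = 3.9379151235
Extrapolated: 3.9379151235 / 3 = 1.3126383745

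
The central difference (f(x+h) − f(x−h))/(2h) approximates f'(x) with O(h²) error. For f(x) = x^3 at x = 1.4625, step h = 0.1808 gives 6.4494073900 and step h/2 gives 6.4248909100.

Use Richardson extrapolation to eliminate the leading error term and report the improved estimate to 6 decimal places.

Order 2 gives 2^r = 4 and 2^r − 1 = 3.
4·6.4248909100 = 25.6995636400; subtract 6.4494073900 → 19.2501562500
Divide by 2^2 − 1 = 3.
Extrapolated: 19.2501562500 / 3 = 6.4167187500

6.416719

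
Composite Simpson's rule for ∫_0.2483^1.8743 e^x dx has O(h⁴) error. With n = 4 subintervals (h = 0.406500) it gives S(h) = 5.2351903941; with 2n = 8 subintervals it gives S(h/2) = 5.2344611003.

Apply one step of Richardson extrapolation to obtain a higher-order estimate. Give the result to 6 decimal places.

5.234412

With r = 4 the leading error scales as h^4, so the weight is 2^4 = 16.
16·5.2344611003 − 5.2351903941 = 78.5161872107
R = 78.5161872107/15 = 5.2344124807
Gap between inputs: 7.293e-04; correction applied: −0.0000486196.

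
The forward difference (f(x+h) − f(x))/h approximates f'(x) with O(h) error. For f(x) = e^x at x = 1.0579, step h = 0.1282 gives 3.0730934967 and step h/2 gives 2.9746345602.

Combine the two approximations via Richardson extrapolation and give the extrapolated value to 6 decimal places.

2.876176

r = 1: numerator weight 2, denominator 1.
Numerator 2×A(h/2) − A(h) = 2×2.9746345602 − 3.0730934967 = 2.8761756237
R = 2.8761756237/1 = 2.8761756237
Shift from A(h/2): −0.0984589365.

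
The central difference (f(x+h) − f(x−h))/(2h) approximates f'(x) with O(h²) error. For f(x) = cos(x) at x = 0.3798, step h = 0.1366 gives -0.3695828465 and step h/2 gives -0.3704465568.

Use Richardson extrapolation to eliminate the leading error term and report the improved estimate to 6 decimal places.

r = 2: numerator weight 4, denominator 3.
4·(-0.3704465568) = -1.4817862272; subtract (-0.3695828465) → -1.1122033807
Divide by 2^2 − 1 = 3.
R = (-1.1122033807)/3 = -0.3707344602

-0.370734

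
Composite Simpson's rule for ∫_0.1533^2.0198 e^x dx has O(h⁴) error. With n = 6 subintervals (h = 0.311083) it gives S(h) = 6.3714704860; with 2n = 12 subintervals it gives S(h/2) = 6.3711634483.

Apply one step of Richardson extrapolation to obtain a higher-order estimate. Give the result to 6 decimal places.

With r = 4 the leading error scales as h^4, so the weight is 2^4 = 16.
16*6.3711634483 = 101.9386151728; subtract 6.3714704860 → 95.5671446868
R = 95.5671446868/15 = 6.3711429791
Gap between inputs: 3.070e-04; correction applied: −0.0000204692.

6.371143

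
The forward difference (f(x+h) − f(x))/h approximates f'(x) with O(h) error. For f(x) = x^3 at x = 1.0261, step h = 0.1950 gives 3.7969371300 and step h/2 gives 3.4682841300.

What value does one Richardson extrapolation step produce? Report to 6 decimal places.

With r = 1 the leading error scales as h^1, so the weight is 2^1 = 2.
2·3.4682841300 = 6.9365682600; 6.9365682600 − 3.7969371300 = 3.1396311300
Divide by 2^1 − 1 = 1.
R = 3.1396311300/1 = 3.1396311300

3.139631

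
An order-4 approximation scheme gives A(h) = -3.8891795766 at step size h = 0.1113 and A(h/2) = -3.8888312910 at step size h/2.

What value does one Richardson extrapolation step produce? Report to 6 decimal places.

-3.888808

Leading term ∝ h^4; use weight 16 = 2^4.
16·(-3.8888312910) = -62.2213006560; subtract (-3.8891795766) → -58.3321210794
Denominator 16 − 1 = 15.
Extrapolated: (-58.3321210794) / 15 = -3.8888080720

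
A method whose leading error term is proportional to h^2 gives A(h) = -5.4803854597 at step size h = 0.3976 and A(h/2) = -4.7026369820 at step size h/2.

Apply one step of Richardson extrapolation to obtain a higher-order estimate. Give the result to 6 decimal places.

-4.443387

The method has order 2: 2^2 = 4.
2^2 × A(h/2) = -18.8105479280; minus A(h) gives -13.3301624683.
R = (-13.3301624683)/3 = -4.4433874894
Correction |R − A(h/2)| = 2.592e-01; gap |A(h/2) − A(h)| = 7.777e-01.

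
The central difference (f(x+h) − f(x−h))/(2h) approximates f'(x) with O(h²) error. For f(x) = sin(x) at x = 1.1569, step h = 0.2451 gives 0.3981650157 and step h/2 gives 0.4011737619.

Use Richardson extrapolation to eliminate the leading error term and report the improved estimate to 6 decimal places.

Error is O(h^2); halving h shrinks it by 2^2 = 4.
Top: 4(0.4011737619) − (0.3981650157) = 1.2065300319
Denominator 4 − 1 = 3.
Extrapolated: 1.2065300319 / 3 = 0.4021766773

0.402177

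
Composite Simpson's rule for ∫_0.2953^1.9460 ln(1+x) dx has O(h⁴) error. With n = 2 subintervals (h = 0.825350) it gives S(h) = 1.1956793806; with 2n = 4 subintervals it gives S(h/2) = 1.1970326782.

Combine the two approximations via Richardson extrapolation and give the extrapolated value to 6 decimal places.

r = 4: numerator weight 16, denominator 15.
16*1.1970326782 − 1.1956793806 = 17.9568434706
Divide by 2^4 − 1 = 15.
R = 17.9568434706/15 = 1.1971228980

1.197123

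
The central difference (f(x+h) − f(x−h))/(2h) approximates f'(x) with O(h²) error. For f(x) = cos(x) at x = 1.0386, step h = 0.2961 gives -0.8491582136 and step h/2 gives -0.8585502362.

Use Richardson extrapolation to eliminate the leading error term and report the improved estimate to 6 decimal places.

-0.861681

r = 2: numerator weight 4, denominator 3.
Numerator 4 × A(h/2) − A(h) = 4 × (-0.8585502362) − (-0.8491582136) = -2.5850427312
Divide by 2^2 − 1 = 3.
R = (-2.5850427312)/3 = -0.8616809104
Correction |R − A(h/2)| = 3.131e-03; gap |A(h/2) − A(h)| = 9.392e-03.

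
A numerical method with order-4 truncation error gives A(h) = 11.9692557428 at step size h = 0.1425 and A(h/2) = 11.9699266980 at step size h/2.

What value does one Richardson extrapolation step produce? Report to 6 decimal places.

The method has order 4: 2^4 = 16.
A(h/2) − A(h) = 11.9699266980 − 11.9692557428 = 0.0006709552
Correction (A(h/2) − A(h))/(16 − 1) = 0.0006709552/15 = 0.0000447303
R = 11.9699266980 + 0.0000447303 = 11.9699714283

11.969971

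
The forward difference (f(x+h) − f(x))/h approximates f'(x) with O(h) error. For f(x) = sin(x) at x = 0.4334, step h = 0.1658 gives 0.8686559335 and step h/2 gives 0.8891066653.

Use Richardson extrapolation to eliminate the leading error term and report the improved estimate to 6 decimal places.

0.909557

With r = 1 the leading error scales as h^1, so the weight is 2^1 = 2.
Numerator 2 × A(h/2) − A(h) = 2 × 0.8891066653 − 0.8686559335 = 0.9095573971
Denominator 2 − 1 = 1.
0.9095573971 ÷ 1 = 0.9095573971
Shift from A(h/2): +0.0204507318.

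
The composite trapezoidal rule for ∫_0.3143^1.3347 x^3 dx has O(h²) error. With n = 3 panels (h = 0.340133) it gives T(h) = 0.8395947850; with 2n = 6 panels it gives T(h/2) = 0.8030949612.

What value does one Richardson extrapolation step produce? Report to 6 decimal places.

Error is O(h^2); halving h shrinks it by 2^2 = 4.
4·0.8030949612 = 3.2123798448; subtract 0.8395947850 → 2.3727850598
Divide by 2^2 − 1 = 3.
(4·0.8030949612 − 0.8395947850)/(4 − 1) = 0.7909283533

0.790928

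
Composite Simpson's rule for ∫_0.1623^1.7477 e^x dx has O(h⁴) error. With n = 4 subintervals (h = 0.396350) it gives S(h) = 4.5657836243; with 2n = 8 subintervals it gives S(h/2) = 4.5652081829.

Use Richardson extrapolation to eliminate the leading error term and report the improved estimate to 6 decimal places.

r = 4: numerator weight 16, denominator 15.
2^4×A(h/2) = 73.0433309264; minus A(h) gives 68.4775473021.
Divide by 2^4 − 1 = 15.
(16×4.5652081829 − 4.5657836243)/(16 − 1) = 4.5651698201

4.565170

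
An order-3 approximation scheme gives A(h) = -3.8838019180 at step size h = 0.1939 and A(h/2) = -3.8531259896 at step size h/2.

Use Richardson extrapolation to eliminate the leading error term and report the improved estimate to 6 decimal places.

-3.848744

Method order is 3; weight 2^3 = 8.
2^3·A(h/2) = -30.8250079168; minus A(h) gives -26.9412059988.
R = (-26.9412059988)/7 = -3.8487437141
Shift from A(h/2): +0.0043822755.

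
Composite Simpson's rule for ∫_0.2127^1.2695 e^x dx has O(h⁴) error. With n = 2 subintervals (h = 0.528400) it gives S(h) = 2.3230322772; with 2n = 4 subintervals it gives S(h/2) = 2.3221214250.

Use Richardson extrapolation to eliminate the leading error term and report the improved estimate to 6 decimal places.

Order 4 gives 2^r = 16 and 2^r − 1 = 15.
Top: 16(2.3221214250) − (2.3230322772) = 34.8309105228
Denominator 16 − 1 = 15.
So the Richardson estimate is 2.3220607015.
Gap between inputs: 9.109e-04; correction applied: −0.0000607235.

2.322061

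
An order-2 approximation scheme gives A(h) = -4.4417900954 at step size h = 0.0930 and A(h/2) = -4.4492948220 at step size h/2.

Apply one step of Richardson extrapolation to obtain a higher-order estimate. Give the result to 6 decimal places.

With r = 2 the leading error scales as h^2, so the weight is 2^2 = 4.
Difference of the inputs: -4.4492948220 − (-4.4417900954) = -0.0075047266
Divide by 2^2 − 1 = 3: (-0.0075047266)/3 = -0.0025015755
R = -4.4492948220 − 0.0025015755 = -4.4517963975
Shift from A(h/2): −0.0025015755.

-4.451796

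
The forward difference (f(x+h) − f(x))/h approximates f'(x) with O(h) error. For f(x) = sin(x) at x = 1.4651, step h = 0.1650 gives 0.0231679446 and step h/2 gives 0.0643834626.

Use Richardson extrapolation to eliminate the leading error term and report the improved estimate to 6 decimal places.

Leading term ∝ h^1; use weight 2 = 2^1.
2*0.0643834626 = 0.1287669252; subtract 0.0231679446 → 0.1055989806
Denominator 2 − 1 = 1.
So the Richardson estimate is 0.1055989806.
Shift from A(h/2): +0.0412155180.

0.105599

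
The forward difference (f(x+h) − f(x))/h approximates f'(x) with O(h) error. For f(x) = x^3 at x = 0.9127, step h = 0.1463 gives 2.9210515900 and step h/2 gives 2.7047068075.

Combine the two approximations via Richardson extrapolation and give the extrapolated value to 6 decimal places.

Method order is 1; weight 2^1 = 2.
Top: 2(2.7047068075) − (2.9210515900) = 2.4883620250
Denominator 2 − 1 = 1.
(2·2.7047068075 − 2.9210515900)/(2 − 1) = 2.4883620250
Shift from A(h/2): −0.2163447825.

2.488362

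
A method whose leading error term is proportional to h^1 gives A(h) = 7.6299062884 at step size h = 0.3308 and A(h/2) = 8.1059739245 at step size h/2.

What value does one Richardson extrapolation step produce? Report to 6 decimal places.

Method order is 1; weight 2^1 = 2.
2·8.1059739245 = 16.2119478490; subtract 7.6299062884 → 8.5820415606
Extrapolated: 8.5820415606 / 1 = 8.5820415606
Correction |R − A(h/2)| = 4.761e-01; gap |A(h/2) − A(h)| = 4.761e-01.

8.582042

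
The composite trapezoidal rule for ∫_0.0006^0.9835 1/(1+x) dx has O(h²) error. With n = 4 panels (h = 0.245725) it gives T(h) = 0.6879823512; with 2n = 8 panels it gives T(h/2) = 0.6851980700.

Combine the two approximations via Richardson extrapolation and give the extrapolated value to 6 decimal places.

0.684270

The method has order 2: 2^2 = 4.
Weighted: 2.7407922800 − 0.6879823512 = 2.0528099288
R = 2.0528099288/3 = 0.6842699763
Shift from A(h/2): −0.0009280937.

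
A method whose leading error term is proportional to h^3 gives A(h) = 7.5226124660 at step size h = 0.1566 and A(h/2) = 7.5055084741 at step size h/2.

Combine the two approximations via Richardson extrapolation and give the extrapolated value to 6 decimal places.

Error is O(h^3); halving h shrinks it by 2^3 = 8.
2^3·A(h/2) = 60.0440677928; minus A(h) gives 52.5214553268.
Divide by 2^3 − 1 = 7.
So the Richardson estimate is 7.5030650467.
Shift from A(h/2): −0.0024434274.

7.503065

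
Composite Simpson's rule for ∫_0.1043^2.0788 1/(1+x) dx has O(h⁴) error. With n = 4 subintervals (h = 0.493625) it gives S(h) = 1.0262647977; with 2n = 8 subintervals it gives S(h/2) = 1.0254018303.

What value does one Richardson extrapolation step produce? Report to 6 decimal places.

Order 4 gives 2^r = 16 and 2^r − 1 = 15.
16 × 1.0254018303 = 16.4064292848; subtract 1.0262647977 → 15.3801644871
R = 15.3801644871/15 = 1.0253442991
Correction |R − A(h/2)| = 5.753e-05; gap |A(h/2) − A(h)| = 8.630e-04.

1.025344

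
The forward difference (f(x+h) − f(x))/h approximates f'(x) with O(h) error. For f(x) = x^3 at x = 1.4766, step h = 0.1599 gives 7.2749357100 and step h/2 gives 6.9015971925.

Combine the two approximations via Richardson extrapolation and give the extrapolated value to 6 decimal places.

6.528259

Leading term ∝ h^1; use weight 2 = 2^1.
Weighted: 13.8031943850 − 7.2749357100 = 6.5282586750
Extrapolated: 6.5282586750 / 1 = 6.5282586750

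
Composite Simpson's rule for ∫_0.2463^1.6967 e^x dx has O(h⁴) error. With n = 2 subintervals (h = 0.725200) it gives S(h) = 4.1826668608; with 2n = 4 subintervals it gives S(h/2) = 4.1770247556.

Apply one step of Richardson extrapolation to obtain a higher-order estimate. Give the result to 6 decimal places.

4.176649

r = 4: numerator weight 16, denominator 15.
16×4.1770247556 − 4.1826668608 = 62.6497292288
(16×4.1770247556 − 4.1826668608)/(16 − 1) = 4.1766486153
Correction |R − A(h/2)| = 3.761e-04; gap |A(h/2) − A(h)| = 5.642e-03.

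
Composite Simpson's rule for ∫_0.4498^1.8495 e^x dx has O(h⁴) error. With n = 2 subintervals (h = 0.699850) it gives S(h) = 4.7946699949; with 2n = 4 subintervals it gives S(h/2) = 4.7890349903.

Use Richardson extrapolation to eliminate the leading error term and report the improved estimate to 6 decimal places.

r = 4, so 2^r = 16.
A(h/2) − A(h) = 4.7890349903 − 4.7946699949 = -0.0056350046
Correction (A(h/2) − A(h))/(16 − 1) = (-0.0056350046)/15 = -0.0003756670
R = 4.7890349903 − 0.0003756670 = 4.7886593233
Gap between inputs: 5.635e-03; correction applied: −0.0003756670.

4.788659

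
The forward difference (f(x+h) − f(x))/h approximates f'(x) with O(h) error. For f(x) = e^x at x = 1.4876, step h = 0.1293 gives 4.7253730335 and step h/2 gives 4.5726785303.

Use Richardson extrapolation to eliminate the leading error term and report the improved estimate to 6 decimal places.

4.419984

r = 1, so 2^r = 2.
2*4.5726785303 = 9.1453570606; subtract 4.7253730335 → 4.4199840271
(2*4.5726785303 − 4.7253730335)/(2 − 1) = 4.4199840271
Gap between inputs: 1.527e-01; correction applied: −0.1526945032.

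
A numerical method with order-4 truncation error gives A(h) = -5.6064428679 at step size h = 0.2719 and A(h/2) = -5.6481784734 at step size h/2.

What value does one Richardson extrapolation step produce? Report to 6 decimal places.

Method order is 4; weight 2^4 = 16.
16×(-5.6481784734) = -90.3708555744; subtract (-5.6064428679) → -84.7644127065
(-84.7644127065) ÷ 15 = -5.6509608471
Gap between inputs: 4.174e-02; correction applied: −0.0027823737.

-5.650961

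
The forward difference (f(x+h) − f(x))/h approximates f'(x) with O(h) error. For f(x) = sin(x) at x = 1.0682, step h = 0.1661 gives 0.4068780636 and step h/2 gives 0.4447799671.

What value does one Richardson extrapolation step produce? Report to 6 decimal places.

r = 1: numerator weight 2, denominator 1.
Top: 2(0.4447799671) − (0.4068780636) = 0.4826818706
Divide by 2^1 − 1 = 1.
So the Richardson estimate is 0.4826818706.

0.482682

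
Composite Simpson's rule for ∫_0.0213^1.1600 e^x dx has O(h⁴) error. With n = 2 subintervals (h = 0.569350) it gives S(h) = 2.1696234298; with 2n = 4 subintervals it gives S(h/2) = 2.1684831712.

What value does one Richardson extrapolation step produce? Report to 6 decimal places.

Method order is 4; weight 2^4 = 16.
16*2.1684831712 − 2.1696234298 = 32.5261073094
Divide by 2^4 − 1 = 15.
32.5261073094 ÷ 15 = 2.1684071540
Gap between inputs: 1.140e-03; correction applied: −0.0000760172.

2.168407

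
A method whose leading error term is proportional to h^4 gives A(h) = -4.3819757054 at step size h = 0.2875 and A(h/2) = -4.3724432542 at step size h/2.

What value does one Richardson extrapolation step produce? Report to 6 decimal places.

Error is O(h^4); halving h shrinks it by 2^4 = 16.
A(h/2) − A(h) = -4.3724432542 − (-4.3819757054) = 0.0095324512
Correction (A(h/2) − A(h))/(16 − 1) = 0.0095324512/15 = 0.0006354967
R = A(h/2) + (A(h/2) − A(h))/15 = -4.3724432542 + 0.0006354967 = -4.3718077575

-4.371808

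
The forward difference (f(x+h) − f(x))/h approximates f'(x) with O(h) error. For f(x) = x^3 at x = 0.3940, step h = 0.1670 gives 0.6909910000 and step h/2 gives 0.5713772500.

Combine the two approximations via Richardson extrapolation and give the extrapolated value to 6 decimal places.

0.451763

Method order is 1; weight 2^1 = 2.
2 × 0.5713772500 = 1.1427545000; 1.1427545000 − 0.6909910000 = 0.4517635000
0.4517635000 ÷ 1 = 0.4517635000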